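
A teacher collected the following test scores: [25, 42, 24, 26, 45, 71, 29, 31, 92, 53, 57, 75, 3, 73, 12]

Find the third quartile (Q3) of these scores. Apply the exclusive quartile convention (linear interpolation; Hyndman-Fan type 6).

71

Step 1: Sort the data: [3, 12, 24, 25, 26, 29, 31, 42, 45, 53, 57, 71, 73, 75, 92]
Step 2: n = 15
Step 3: Using the exclusive quartile method:
  Q1 = 25
  Q2 (median) = 42
  Q3 = 71
  IQR = Q3 - Q1 = 71 - 25 = 46
Step 4: Q3 = 71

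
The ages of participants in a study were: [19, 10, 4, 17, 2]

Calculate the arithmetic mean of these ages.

10.4

Step 1: Sum all values: 19 + 10 + 4 + 17 + 2 = 52
Step 2: Count the number of values: n = 5
Step 3: Mean = sum / n = 52 / 5 = 10.4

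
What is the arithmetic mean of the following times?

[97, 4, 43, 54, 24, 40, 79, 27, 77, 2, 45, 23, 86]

46.2308

Step 1: Sum all values: 97 + 4 + 43 + 54 + 24 + 40 + 79 + 27 + 77 + 2 + 45 + 23 + 86 = 601
Step 2: Count the number of values: n = 13
Step 3: Mean = sum / n = 601 / 13 = 46.2308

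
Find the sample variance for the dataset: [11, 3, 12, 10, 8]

12.7

Step 1: Compute the mean: (11 + 3 + 12 + 10 + 8) / 5 = 8.8
Step 2: Compute squared deviations from the mean:
  (11 - 8.8)^2 = 4.84
  (3 - 8.8)^2 = 33.64
  (12 - 8.8)^2 = 10.24
  (10 - 8.8)^2 = 1.44
  (8 - 8.8)^2 = 0.64
Step 3: Sum of squared deviations = 50.8
Step 4: Sample variance = 50.8 / 4 = 12.7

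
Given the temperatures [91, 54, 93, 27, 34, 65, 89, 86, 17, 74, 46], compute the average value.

61.4545

Step 1: Sum all values: 91 + 54 + 93 + 27 + 34 + 65 + 89 + 86 + 17 + 74 + 46 = 676
Step 2: Count the number of values: n = 11
Step 3: Mean = sum / n = 676 / 11 = 61.4545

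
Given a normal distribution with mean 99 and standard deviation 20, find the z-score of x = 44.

-2.75

Step 1: Recall the z-score formula: z = (x - mu) / sigma
Step 2: Substitute values: z = (44 - 99) / 20
Step 3: z = -55 / 20 = -2.75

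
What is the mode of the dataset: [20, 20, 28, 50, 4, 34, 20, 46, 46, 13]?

20

Step 1: Count the frequency of each value:
  4: appears 1 time(s)
  13: appears 1 time(s)
  20: appears 3 time(s)
  28: appears 1 time(s)
  34: appears 1 time(s)
  46: appears 2 time(s)
  50: appears 1 time(s)
Step 2: The value 20 appears most frequently (3 times).
Step 3: Mode = 20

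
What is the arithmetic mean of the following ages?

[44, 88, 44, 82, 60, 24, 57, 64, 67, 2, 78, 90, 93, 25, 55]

58.2

Step 1: Sum all values: 44 + 88 + 44 + 82 + 60 + 24 + 57 + 64 + 67 + 2 + 78 + 90 + 93 + 25 + 55 = 873
Step 2: Count the number of values: n = 15
Step 3: Mean = sum / n = 873 / 15 = 58.2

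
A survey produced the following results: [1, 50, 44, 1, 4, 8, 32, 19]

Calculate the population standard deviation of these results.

18.5165

Step 1: Compute the mean: 19.875
Step 2: Sum of squared deviations from the mean: 2742.875
Step 3: Population variance = 2742.875 / 8 = 342.8594
Step 4: Standard deviation = sqrt(342.8594) = 18.5165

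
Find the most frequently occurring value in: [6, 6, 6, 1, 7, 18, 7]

6

Step 1: Count the frequency of each value:
  1: appears 1 time(s)
  6: appears 3 time(s)
  7: appears 2 time(s)
  18: appears 1 time(s)
Step 2: The value 6 appears most frequently (3 times).
Step 3: Mode = 6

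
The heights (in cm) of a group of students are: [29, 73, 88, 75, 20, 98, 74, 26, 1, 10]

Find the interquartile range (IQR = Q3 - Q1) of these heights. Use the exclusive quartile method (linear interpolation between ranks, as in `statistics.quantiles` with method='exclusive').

60.75

Step 1: Sort the data: [1, 10, 20, 26, 29, 73, 74, 75, 88, 98]
Step 2: n = 10
Step 3: Using the exclusive quartile method:
  Q1 = 17.5
  Q2 (median) = 51
  Q3 = 78.25
  IQR = Q3 - Q1 = 78.25 - 17.5 = 60.75
Step 4: IQR = 60.75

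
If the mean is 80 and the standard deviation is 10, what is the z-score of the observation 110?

3

Step 1: Recall the z-score formula: z = (x - mu) / sigma
Step 2: Substitute values: z = (110 - 80) / 10
Step 3: z = 30 / 10 = 3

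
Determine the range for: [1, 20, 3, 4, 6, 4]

19

Step 1: Identify the maximum value: max = 20
Step 2: Identify the minimum value: min = 1
Step 3: Range = max - min = 20 - 1 = 19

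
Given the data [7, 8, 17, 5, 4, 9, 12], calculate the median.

8

Step 1: Sort the data in ascending order: [4, 5, 7, 8, 9, 12, 17]
Step 2: The number of values is n = 7.
Step 3: Since n is odd, the median is the middle value at position 4: 8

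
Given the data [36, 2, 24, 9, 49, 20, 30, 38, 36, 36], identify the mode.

36

Step 1: Count the frequency of each value:
  2: appears 1 time(s)
  9: appears 1 time(s)
  20: appears 1 time(s)
  24: appears 1 time(s)
  30: appears 1 time(s)
  36: appears 3 time(s)
  38: appears 1 time(s)
  49: appears 1 time(s)
Step 2: The value 36 appears most frequently (3 times).
Step 3: Mode = 36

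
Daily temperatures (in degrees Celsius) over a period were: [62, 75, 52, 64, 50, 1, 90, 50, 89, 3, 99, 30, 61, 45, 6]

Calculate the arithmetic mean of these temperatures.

51.8

Step 1: Sum all values: 62 + 75 + 52 + 64 + 50 + 1 + 90 + 50 + 89 + 3 + 99 + 30 + 61 + 45 + 6 = 777
Step 2: Count the number of values: n = 15
Step 3: Mean = sum / n = 777 / 15 = 51.8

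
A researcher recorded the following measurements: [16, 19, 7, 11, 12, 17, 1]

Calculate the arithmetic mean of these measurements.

11.8571

Step 1: Sum all values: 16 + 19 + 7 + 11 + 12 + 17 + 1 = 83
Step 2: Count the number of values: n = 7
Step 3: Mean = sum / n = 83 / 7 = 11.8571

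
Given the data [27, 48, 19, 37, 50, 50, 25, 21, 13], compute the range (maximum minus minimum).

37

Step 1: Identify the maximum value: max = 50
Step 2: Identify the minimum value: min = 13
Step 3: Range = max - min = 50 - 13 = 37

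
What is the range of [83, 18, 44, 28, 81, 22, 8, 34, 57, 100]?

92

Step 1: Identify the maximum value: max = 100
Step 2: Identify the minimum value: min = 8
Step 3: Range = max - min = 100 - 8 = 92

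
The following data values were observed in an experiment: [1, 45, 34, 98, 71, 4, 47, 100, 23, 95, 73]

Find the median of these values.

47

Step 1: Sort the data in ascending order: [1, 4, 23, 34, 45, 47, 71, 73, 95, 98, 100]
Step 2: The number of values is n = 11.
Step 3: Since n is odd, the median is the middle value at position 6: 47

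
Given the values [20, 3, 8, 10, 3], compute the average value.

8.8

Step 1: Sum all values: 20 + 3 + 8 + 10 + 3 = 44
Step 2: Count the number of values: n = 5
Step 3: Mean = sum / n = 44 / 5 = 8.8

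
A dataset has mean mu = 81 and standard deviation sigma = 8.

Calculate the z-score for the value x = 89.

1

Step 1: Recall the z-score formula: z = (x - mu) / sigma
Step 2: Substitute values: z = (89 - 81) / 8
Step 3: z = 8 / 8 = 1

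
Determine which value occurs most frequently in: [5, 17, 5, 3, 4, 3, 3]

3

Step 1: Count the frequency of each value:
  3: appears 3 time(s)
  4: appears 1 time(s)
  5: appears 2 time(s)
  17: appears 1 time(s)
Step 2: The value 3 appears most frequently (3 times).
Step 3: Mode = 3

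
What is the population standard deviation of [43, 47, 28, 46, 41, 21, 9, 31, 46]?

12.5698

Step 1: Compute the mean: 34.6667
Step 2: Sum of squared deviations from the mean: 1422
Step 3: Population variance = 1422 / 9 = 158
Step 4: Standard deviation = sqrt(158) = 12.5698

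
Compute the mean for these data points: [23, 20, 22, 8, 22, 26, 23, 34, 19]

21.8889

Step 1: Sum all values: 23 + 20 + 22 + 8 + 22 + 26 + 23 + 34 + 19 = 197
Step 2: Count the number of values: n = 9
Step 3: Mean = sum / n = 197 / 9 = 21.8889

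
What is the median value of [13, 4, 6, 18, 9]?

9

Step 1: Sort the data in ascending order: [4, 6, 9, 13, 18]
Step 2: The number of values is n = 5.
Step 3: Since n is odd, the median is the middle value at position 3: 9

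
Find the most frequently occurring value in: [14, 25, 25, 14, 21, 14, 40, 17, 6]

14

Step 1: Count the frequency of each value:
  6: appears 1 time(s)
  14: appears 3 time(s)
  17: appears 1 time(s)
  21: appears 1 time(s)
  25: appears 2 time(s)
  40: appears 1 time(s)
Step 2: The value 14 appears most frequently (3 times).
Step 3: Mode = 14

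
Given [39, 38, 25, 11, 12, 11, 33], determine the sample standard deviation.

12.8118

Step 1: Compute the mean: 24.1429
Step 2: Sum of squared deviations from the mean: 984.8571
Step 3: Sample variance = 984.8571 / 6 = 164.1429
Step 4: Standard deviation = sqrt(164.1429) = 12.8118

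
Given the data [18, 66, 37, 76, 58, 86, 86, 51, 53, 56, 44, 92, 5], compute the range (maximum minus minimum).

87

Step 1: Identify the maximum value: max = 92
Step 2: Identify the minimum value: min = 5
Step 3: Range = max - min = 92 - 5 = 87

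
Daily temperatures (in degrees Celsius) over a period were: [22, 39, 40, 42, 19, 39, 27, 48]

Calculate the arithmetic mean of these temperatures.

34.5

Step 1: Sum all values: 22 + 39 + 40 + 42 + 19 + 39 + 27 + 48 = 276
Step 2: Count the number of values: n = 8
Step 3: Mean = sum / n = 276 / 8 = 34.5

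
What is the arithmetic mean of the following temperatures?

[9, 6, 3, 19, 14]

10.2

Step 1: Sum all values: 9 + 6 + 3 + 19 + 14 = 51
Step 2: Count the number of values: n = 5
Step 3: Mean = sum / n = 51 / 5 = 10.2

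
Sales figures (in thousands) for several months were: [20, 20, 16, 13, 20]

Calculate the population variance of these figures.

8.16

Step 1: Compute the mean: (20 + 20 + 16 + 13 + 20) / 5 = 17.8
Step 2: Compute squared deviations from the mean:
  (20 - 17.8)^2 = 4.84
  (20 - 17.8)^2 = 4.84
  (16 - 17.8)^2 = 3.24
  (13 - 17.8)^2 = 23.04
  (20 - 17.8)^2 = 4.84
Step 3: Sum of squared deviations = 40.8
Step 4: Population variance = 40.8 / 5 = 8.16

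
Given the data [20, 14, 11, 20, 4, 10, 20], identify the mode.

20

Step 1: Count the frequency of each value:
  4: appears 1 time(s)
  10: appears 1 time(s)
  11: appears 1 time(s)
  14: appears 1 time(s)
  20: appears 3 time(s)
Step 2: The value 20 appears most frequently (3 times).
Step 3: Mode = 20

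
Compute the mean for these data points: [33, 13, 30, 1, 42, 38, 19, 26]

25.25

Step 1: Sum all values: 33 + 13 + 30 + 1 + 42 + 38 + 19 + 26 = 202
Step 2: Count the number of values: n = 8
Step 3: Mean = sum / n = 202 / 8 = 25.25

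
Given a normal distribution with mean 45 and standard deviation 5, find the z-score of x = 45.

0

Step 1: Recall the z-score formula: z = (x - mu) / sigma
Step 2: Substitute values: z = (45 - 45) / 5
Step 3: z = 0 / 5 = 0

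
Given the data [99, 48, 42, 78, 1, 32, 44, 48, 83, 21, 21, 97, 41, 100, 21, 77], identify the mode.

21

Step 1: Count the frequency of each value:
  1: appears 1 time(s)
  21: appears 3 time(s)
  32: appears 1 time(s)
  41: appears 1 time(s)
  42: appears 1 time(s)
  44: appears 1 time(s)
  48: appears 2 time(s)
  77: appears 1 time(s)
  78: appears 1 time(s)
  83: appears 1 time(s)
  97: appears 1 time(s)
  99: appears 1 time(s)
  100: appears 1 time(s)
Step 2: The value 21 appears most frequently (3 times).
Step 3: Mode = 21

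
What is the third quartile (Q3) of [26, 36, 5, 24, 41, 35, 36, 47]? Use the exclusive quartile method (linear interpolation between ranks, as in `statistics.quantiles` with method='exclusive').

39.75

Step 1: Sort the data: [5, 24, 26, 35, 36, 36, 41, 47]
Step 2: n = 8
Step 3: Using the exclusive quartile method:
  Q1 = 24.5
  Q2 (median) = 35.5
  Q3 = 39.75
  IQR = Q3 - Q1 = 39.75 - 24.5 = 15.25
Step 4: Q3 = 39.75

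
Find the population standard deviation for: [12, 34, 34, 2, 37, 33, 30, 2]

14.0979

Step 1: Compute the mean: 23
Step 2: Sum of squared deviations from the mean: 1590
Step 3: Population variance = 1590 / 8 = 198.75
Step 4: Standard deviation = sqrt(198.75) = 14.0979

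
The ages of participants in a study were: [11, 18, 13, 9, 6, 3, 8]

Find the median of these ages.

9

Step 1: Sort the data in ascending order: [3, 6, 8, 9, 11, 13, 18]
Step 2: The number of values is n = 7.
Step 3: Since n is odd, the median is the middle value at position 4: 9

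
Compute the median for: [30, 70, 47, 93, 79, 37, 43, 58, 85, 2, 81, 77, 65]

65

Step 1: Sort the data in ascending order: [2, 30, 37, 43, 47, 58, 65, 70, 77, 79, 81, 85, 93]
Step 2: The number of values is n = 13.
Step 3: Since n is odd, the median is the middle value at position 7: 65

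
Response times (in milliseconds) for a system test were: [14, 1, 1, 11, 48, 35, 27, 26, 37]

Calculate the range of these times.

47

Step 1: Identify the maximum value: max = 48
Step 2: Identify the minimum value: min = 1
Step 3: Range = max - min = 48 - 1 = 47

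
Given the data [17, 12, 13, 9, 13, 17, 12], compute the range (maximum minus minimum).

8

Step 1: Identify the maximum value: max = 17
Step 2: Identify the minimum value: min = 9
Step 3: Range = max - min = 17 - 9 = 8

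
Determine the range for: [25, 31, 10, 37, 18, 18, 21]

27

Step 1: Identify the maximum value: max = 37
Step 2: Identify the minimum value: min = 10
Step 3: Range = max - min = 37 - 10 = 27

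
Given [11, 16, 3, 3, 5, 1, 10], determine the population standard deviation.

5.0427

Step 1: Compute the mean: 7
Step 2: Sum of squared deviations from the mean: 178
Step 3: Population variance = 178 / 7 = 25.4286
Step 4: Standard deviation = sqrt(25.4286) = 5.0427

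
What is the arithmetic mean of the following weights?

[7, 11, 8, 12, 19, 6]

10.5

Step 1: Sum all values: 7 + 11 + 8 + 12 + 19 + 6 = 63
Step 2: Count the number of values: n = 6
Step 3: Mean = sum / n = 63 / 6 = 10.5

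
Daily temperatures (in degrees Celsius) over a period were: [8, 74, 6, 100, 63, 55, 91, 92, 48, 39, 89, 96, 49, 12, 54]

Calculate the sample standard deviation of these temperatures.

32.2707

Step 1: Compute the mean: 58.4
Step 2: Sum of squared deviations from the mean: 14579.6
Step 3: Sample variance = 14579.6 / 14 = 1041.4
Step 4: Standard deviation = sqrt(1041.4) = 32.2707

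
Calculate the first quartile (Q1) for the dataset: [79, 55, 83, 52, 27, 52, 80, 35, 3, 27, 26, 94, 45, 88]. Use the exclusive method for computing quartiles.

27

Step 1: Sort the data: [3, 26, 27, 27, 35, 45, 52, 52, 55, 79, 80, 83, 88, 94]
Step 2: n = 14
Step 3: Using the exclusive quartile method:
  Q1 = 27
  Q2 (median) = 52
  Q3 = 80.75
  IQR = Q3 - Q1 = 80.75 - 27 = 53.75
Step 4: Q1 = 27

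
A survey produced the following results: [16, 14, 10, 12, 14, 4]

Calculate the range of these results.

12

Step 1: Identify the maximum value: max = 16
Step 2: Identify the minimum value: min = 4
Step 3: Range = max - min = 16 - 4 = 12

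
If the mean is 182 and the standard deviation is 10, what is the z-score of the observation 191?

0.9

Step 1: Recall the z-score formula: z = (x - mu) / sigma
Step 2: Substitute values: z = (191 - 182) / 10
Step 3: z = 9 / 10 = 0.9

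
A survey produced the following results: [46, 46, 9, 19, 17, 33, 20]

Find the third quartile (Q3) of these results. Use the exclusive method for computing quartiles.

46

Step 1: Sort the data: [9, 17, 19, 20, 33, 46, 46]
Step 2: n = 7
Step 3: Using the exclusive quartile method:
  Q1 = 17
  Q2 (median) = 20
  Q3 = 46
  IQR = Q3 - Q1 = 46 - 17 = 29
Step 4: Q3 = 46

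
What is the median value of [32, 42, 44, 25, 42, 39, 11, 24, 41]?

39

Step 1: Sort the data in ascending order: [11, 24, 25, 32, 39, 41, 42, 42, 44]
Step 2: The number of values is n = 9.
Step 3: Since n is odd, the median is the middle value at position 5: 39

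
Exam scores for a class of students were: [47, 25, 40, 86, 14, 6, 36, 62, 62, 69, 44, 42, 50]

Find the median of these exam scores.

44

Step 1: Sort the data in ascending order: [6, 14, 25, 36, 40, 42, 44, 47, 50, 62, 62, 69, 86]
Step 2: The number of values is n = 13.
Step 3: Since n is odd, the median is the middle value at position 7: 44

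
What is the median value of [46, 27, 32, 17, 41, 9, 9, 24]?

25.5

Step 1: Sort the data in ascending order: [9, 9, 17, 24, 27, 32, 41, 46]
Step 2: The number of values is n = 8.
Step 3: Since n is even, the median is the average of positions 4 and 5:
  Median = (24 + 27) / 2 = 25.5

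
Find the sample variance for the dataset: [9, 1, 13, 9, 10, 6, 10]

14.5714

Step 1: Compute the mean: (9 + 1 + 13 + 9 + 10 + 6 + 10) / 7 = 8.2857
Step 2: Compute squared deviations from the mean:
  (9 - 8.2857)^2 = 0.5102
  (1 - 8.2857)^2 = 53.0816
  (13 - 8.2857)^2 = 22.2245
  (9 - 8.2857)^2 = 0.5102
  (10 - 8.2857)^2 = 2.9388
  (6 - 8.2857)^2 = 5.2245
  (10 - 8.2857)^2 = 2.9388
Step 3: Sum of squared deviations = 87.4286
Step 4: Sample variance = 87.4286 / 6 = 14.5714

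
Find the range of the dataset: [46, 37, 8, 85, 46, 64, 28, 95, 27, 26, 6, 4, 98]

94

Step 1: Identify the maximum value: max = 98
Step 2: Identify the minimum value: min = 4
Step 3: Range = max - min = 98 - 4 = 94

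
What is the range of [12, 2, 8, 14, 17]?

15

Step 1: Identify the maximum value: max = 17
Step 2: Identify the minimum value: min = 2
Step 3: Range = max - min = 17 - 2 = 15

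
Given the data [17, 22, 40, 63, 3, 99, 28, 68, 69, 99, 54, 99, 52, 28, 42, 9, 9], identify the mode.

99

Step 1: Count the frequency of each value:
  3: appears 1 time(s)
  9: appears 2 time(s)
  17: appears 1 time(s)
  22: appears 1 time(s)
  28: appears 2 time(s)
  40: appears 1 time(s)
  42: appears 1 time(s)
  52: appears 1 time(s)
  54: appears 1 time(s)
  63: appears 1 time(s)
  68: appears 1 time(s)
  69: appears 1 time(s)
  99: appears 3 time(s)
Step 2: The value 99 appears most frequently (3 times).
Step 3: Mode = 99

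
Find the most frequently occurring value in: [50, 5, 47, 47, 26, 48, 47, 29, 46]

47

Step 1: Count the frequency of each value:
  5: appears 1 time(s)
  26: appears 1 time(s)
  29: appears 1 time(s)
  46: appears 1 time(s)
  47: appears 3 time(s)
  48: appears 1 time(s)
  50: appears 1 time(s)
Step 2: The value 47 appears most frequently (3 times).
Step 3: Mode = 47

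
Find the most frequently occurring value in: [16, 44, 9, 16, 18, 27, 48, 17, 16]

16

Step 1: Count the frequency of each value:
  9: appears 1 time(s)
  16: appears 3 time(s)
  17: appears 1 time(s)
  18: appears 1 time(s)
  27: appears 1 time(s)
  44: appears 1 time(s)
  48: appears 1 time(s)
Step 2: The value 16 appears most frequently (3 times).
Step 3: Mode = 16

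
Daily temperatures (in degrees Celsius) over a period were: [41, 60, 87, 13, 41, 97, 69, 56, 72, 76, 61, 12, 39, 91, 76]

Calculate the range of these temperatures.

85

Step 1: Identify the maximum value: max = 97
Step 2: Identify the minimum value: min = 12
Step 3: Range = max - min = 97 - 12 = 85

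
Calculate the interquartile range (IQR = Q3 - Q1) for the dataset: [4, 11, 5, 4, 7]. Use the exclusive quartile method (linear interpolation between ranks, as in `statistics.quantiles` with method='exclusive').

5

Step 1: Sort the data: [4, 4, 5, 7, 11]
Step 2: n = 5
Step 3: Using the exclusive quartile method:
  Q1 = 4
  Q2 (median) = 5
  Q3 = 9
  IQR = Q3 - Q1 = 9 - 4 = 5
Step 4: IQR = 5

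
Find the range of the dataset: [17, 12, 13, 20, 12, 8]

12

Step 1: Identify the maximum value: max = 20
Step 2: Identify the minimum value: min = 8
Step 3: Range = max - min = 20 - 8 = 12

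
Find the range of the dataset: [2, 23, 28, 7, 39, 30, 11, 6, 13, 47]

45

Step 1: Identify the maximum value: max = 47
Step 2: Identify the minimum value: min = 2
Step 3: Range = max - min = 47 - 2 = 45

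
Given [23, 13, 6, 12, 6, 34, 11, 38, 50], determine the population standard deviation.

14.893

Step 1: Compute the mean: 21.4444
Step 2: Sum of squared deviations from the mean: 1996.2222
Step 3: Population variance = 1996.2222 / 9 = 221.8025
Step 4: Standard deviation = sqrt(221.8025) = 14.893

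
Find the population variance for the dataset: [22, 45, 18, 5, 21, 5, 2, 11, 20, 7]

146.44

Step 1: Compute the mean: (22 + 45 + 18 + 5 + 21 + 5 + 2 + 11 + 20 + 7) / 10 = 15.6
Step 2: Compute squared deviations from the mean:
  (22 - 15.6)^2 = 40.96
  (45 - 15.6)^2 = 864.36
  (18 - 15.6)^2 = 5.76
  (5 - 15.6)^2 = 112.36
  (21 - 15.6)^2 = 29.16
  (5 - 15.6)^2 = 112.36
  (2 - 15.6)^2 = 184.96
  (11 - 15.6)^2 = 21.16
  (20 - 15.6)^2 = 19.36
  (7 - 15.6)^2 = 73.96
Step 3: Sum of squared deviations = 1464.4
Step 4: Population variance = 1464.4 / 10 = 146.44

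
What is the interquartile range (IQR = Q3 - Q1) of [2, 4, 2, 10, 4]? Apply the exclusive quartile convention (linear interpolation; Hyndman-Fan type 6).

5

Step 1: Sort the data: [2, 2, 4, 4, 10]
Step 2: n = 5
Step 3: Using the exclusive quartile method:
  Q1 = 2
  Q2 (median) = 4
  Q3 = 7
  IQR = Q3 - Q1 = 7 - 2 = 5
Step 4: IQR = 5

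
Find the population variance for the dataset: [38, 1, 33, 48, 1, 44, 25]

320.4082

Step 1: Compute the mean: (38 + 1 + 33 + 48 + 1 + 44 + 25) / 7 = 27.1429
Step 2: Compute squared deviations from the mean:
  (38 - 27.1429)^2 = 117.8776
  (1 - 27.1429)^2 = 683.449
  (33 - 27.1429)^2 = 34.3061
  (48 - 27.1429)^2 = 435.0204
  (1 - 27.1429)^2 = 683.449
  (44 - 27.1429)^2 = 284.1633
  (25 - 27.1429)^2 = 4.5918
Step 3: Sum of squared deviations = 2242.8571
Step 4: Population variance = 2242.8571 / 7 = 320.4082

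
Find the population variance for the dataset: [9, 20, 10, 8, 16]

21.44

Step 1: Compute the mean: (9 + 20 + 10 + 8 + 16) / 5 = 12.6
Step 2: Compute squared deviations from the mean:
  (9 - 12.6)^2 = 12.96
  (20 - 12.6)^2 = 54.76
  (10 - 12.6)^2 = 6.76
  (8 - 12.6)^2 = 21.16
  (16 - 12.6)^2 = 11.56
Step 3: Sum of squared deviations = 107.2
Step 4: Population variance = 107.2 / 5 = 21.44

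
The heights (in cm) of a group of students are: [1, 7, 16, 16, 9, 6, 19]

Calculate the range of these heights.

18

Step 1: Identify the maximum value: max = 19
Step 2: Identify the minimum value: min = 1
Step 3: Range = max - min = 19 - 1 = 18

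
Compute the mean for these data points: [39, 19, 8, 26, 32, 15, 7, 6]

19

Step 1: Sum all values: 39 + 19 + 8 + 26 + 32 + 15 + 7 + 6 = 152
Step 2: Count the number of values: n = 8
Step 3: Mean = sum / n = 152 / 8 = 19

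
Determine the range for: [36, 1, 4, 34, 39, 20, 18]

38

Step 1: Identify the maximum value: max = 39
Step 2: Identify the minimum value: min = 1
Step 3: Range = max - min = 39 - 1 = 38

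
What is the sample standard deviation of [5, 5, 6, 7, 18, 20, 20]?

7.3225

Step 1: Compute the mean: 11.5714
Step 2: Sum of squared deviations from the mean: 321.7143
Step 3: Sample variance = 321.7143 / 6 = 53.619
Step 4: Standard deviation = sqrt(53.619) = 7.3225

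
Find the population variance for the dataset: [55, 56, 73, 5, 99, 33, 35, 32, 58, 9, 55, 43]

624.0764

Step 1: Compute the mean: (55 + 56 + 73 + 5 + 99 + 33 + 35 + 32 + 58 + 9 + 55 + 43) / 12 = 46.0833
Step 2: Compute squared deviations from the mean:
  (55 - 46.0833)^2 = 79.5069
  (56 - 46.0833)^2 = 98.3403
  (73 - 46.0833)^2 = 724.5069
  (5 - 46.0833)^2 = 1687.8403
  (99 - 46.0833)^2 = 2800.1736
  (33 - 46.0833)^2 = 171.1736
  (35 - 46.0833)^2 = 122.8403
  (32 - 46.0833)^2 = 198.3403
  (58 - 46.0833)^2 = 142.0069
  (9 - 46.0833)^2 = 1375.1736
  (55 - 46.0833)^2 = 79.5069
  (43 - 46.0833)^2 = 9.5069
Step 3: Sum of squared deviations = 7488.9167
Step 4: Population variance = 7488.9167 / 12 = 624.0764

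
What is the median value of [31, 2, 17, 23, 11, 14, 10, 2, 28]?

14

Step 1: Sort the data in ascending order: [2, 2, 10, 11, 14, 17, 23, 28, 31]
Step 2: The number of values is n = 9.
Step 3: Since n is odd, the median is the middle value at position 5: 14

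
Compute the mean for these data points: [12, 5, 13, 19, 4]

10.6

Step 1: Sum all values: 12 + 5 + 13 + 19 + 4 = 53
Step 2: Count the number of values: n = 5
Step 3: Mean = sum / n = 53 / 5 = 10.6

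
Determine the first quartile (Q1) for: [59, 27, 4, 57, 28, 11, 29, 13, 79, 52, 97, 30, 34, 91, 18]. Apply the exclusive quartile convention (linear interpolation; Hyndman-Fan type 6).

18

Step 1: Sort the data: [4, 11, 13, 18, 27, 28, 29, 30, 34, 52, 57, 59, 79, 91, 97]
Step 2: n = 15
Step 3: Using the exclusive quartile method:
  Q1 = 18
  Q2 (median) = 30
  Q3 = 59
  IQR = Q3 - Q1 = 59 - 18 = 41
Step 4: Q1 = 18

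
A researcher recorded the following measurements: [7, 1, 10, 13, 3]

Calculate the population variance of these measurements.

19.36

Step 1: Compute the mean: (7 + 1 + 10 + 13 + 3) / 5 = 6.8
Step 2: Compute squared deviations from the mean:
  (7 - 6.8)^2 = 0.04
  (1 - 6.8)^2 = 33.64
  (10 - 6.8)^2 = 10.24
  (13 - 6.8)^2 = 38.44
  (3 - 6.8)^2 = 14.44
Step 3: Sum of squared deviations = 96.8
Step 4: Population variance = 96.8 / 5 = 19.36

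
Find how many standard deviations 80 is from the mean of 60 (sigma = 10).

2

Step 1: Recall the z-score formula: z = (x - mu) / sigma
Step 2: Substitute values: z = (80 - 60) / 10
Step 3: z = 20 / 10 = 2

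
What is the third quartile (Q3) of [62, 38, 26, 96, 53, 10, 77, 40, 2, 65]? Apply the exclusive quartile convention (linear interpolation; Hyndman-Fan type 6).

68

Step 1: Sort the data: [2, 10, 26, 38, 40, 53, 62, 65, 77, 96]
Step 2: n = 10
Step 3: Using the exclusive quartile method:
  Q1 = 22
  Q2 (median) = 46.5
  Q3 = 68
  IQR = Q3 - Q1 = 68 - 22 = 46
Step 4: Q3 = 68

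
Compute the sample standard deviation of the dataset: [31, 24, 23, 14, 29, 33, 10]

8.6575

Step 1: Compute the mean: 23.4286
Step 2: Sum of squared deviations from the mean: 449.7143
Step 3: Sample variance = 449.7143 / 6 = 74.9524
Step 4: Standard deviation = sqrt(74.9524) = 8.6575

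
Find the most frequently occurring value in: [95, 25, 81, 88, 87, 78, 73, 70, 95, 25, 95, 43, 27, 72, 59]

95

Step 1: Count the frequency of each value:
  25: appears 2 time(s)
  27: appears 1 time(s)
  43: appears 1 time(s)
  59: appears 1 time(s)
  70: appears 1 time(s)
  72: appears 1 time(s)
  73: appears 1 time(s)
  78: appears 1 time(s)
  81: appears 1 time(s)
  87: appears 1 time(s)
  88: appears 1 time(s)
  95: appears 3 time(s)
Step 2: The value 95 appears most frequently (3 times).
Step 3: Mode = 95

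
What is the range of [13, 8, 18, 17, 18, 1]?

17

Step 1: Identify the maximum value: max = 18
Step 2: Identify the minimum value: min = 1
Step 3: Range = max - min = 18 - 1 = 17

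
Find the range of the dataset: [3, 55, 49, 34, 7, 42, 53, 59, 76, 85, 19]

82

Step 1: Identify the maximum value: max = 85
Step 2: Identify the minimum value: min = 3
Step 3: Range = max - min = 85 - 3 = 82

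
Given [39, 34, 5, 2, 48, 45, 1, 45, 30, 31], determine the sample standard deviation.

18.5053

Step 1: Compute the mean: 28
Step 2: Sum of squared deviations from the mean: 3082
Step 3: Sample variance = 3082 / 9 = 342.4444
Step 4: Standard deviation = sqrt(342.4444) = 18.5053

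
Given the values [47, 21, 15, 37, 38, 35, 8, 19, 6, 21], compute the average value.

24.7

Step 1: Sum all values: 47 + 21 + 15 + 37 + 38 + 35 + 8 + 19 + 6 + 21 = 247
Step 2: Count the number of values: n = 10
Step 3: Mean = sum / n = 247 / 10 = 24.7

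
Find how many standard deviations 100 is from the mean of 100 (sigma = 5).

0

Step 1: Recall the z-score formula: z = (x - mu) / sigma
Step 2: Substitute values: z = (100 - 100) / 5
Step 3: z = 0 / 5 = 0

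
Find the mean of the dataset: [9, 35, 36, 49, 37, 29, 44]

34.1429

Step 1: Sum all values: 9 + 35 + 36 + 49 + 37 + 29 + 44 = 239
Step 2: Count the number of values: n = 7
Step 3: Mean = sum / n = 239 / 7 = 34.1429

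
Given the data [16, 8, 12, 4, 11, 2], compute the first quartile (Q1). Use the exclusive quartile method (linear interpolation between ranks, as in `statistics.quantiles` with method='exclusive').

3.5

Step 1: Sort the data: [2, 4, 8, 11, 12, 16]
Step 2: n = 6
Step 3: Using the exclusive quartile method:
  Q1 = 3.5
  Q2 (median) = 9.5
  Q3 = 13
  IQR = Q3 - Q1 = 13 - 3.5 = 9.5
Step 4: Q1 = 3.5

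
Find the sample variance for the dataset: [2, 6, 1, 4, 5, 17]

33.3667

Step 1: Compute the mean: (2 + 6 + 1 + 4 + 5 + 17) / 6 = 5.8333
Step 2: Compute squared deviations from the mean:
  (2 - 5.8333)^2 = 14.6944
  (6 - 5.8333)^2 = 0.0278
  (1 - 5.8333)^2 = 23.3611
  (4 - 5.8333)^2 = 3.3611
  (5 - 5.8333)^2 = 0.6944
  (17 - 5.8333)^2 = 124.6944
Step 3: Sum of squared deviations = 166.8333
Step 4: Sample variance = 166.8333 / 5 = 33.3667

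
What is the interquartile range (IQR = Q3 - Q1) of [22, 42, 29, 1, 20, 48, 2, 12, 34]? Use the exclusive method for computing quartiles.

31

Step 1: Sort the data: [1, 2, 12, 20, 22, 29, 34, 42, 48]
Step 2: n = 9
Step 3: Using the exclusive quartile method:
  Q1 = 7
  Q2 (median) = 22
  Q3 = 38
  IQR = Q3 - Q1 = 38 - 7 = 31
Step 4: IQR = 31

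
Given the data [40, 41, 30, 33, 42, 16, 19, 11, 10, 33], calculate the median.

31.5

Step 1: Sort the data in ascending order: [10, 11, 16, 19, 30, 33, 33, 40, 41, 42]
Step 2: The number of values is n = 10.
Step 3: Since n is even, the median is the average of positions 5 and 6:
  Median = (30 + 33) / 2 = 31.5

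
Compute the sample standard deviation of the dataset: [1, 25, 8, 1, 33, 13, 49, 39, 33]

17.4149

Step 1: Compute the mean: 22.4444
Step 2: Sum of squared deviations from the mean: 2426.2222
Step 3: Sample variance = 2426.2222 / 8 = 303.2778
Step 4: Standard deviation = sqrt(303.2778) = 17.4149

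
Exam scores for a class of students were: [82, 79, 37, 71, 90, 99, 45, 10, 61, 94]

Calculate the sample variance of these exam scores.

815.0667

Step 1: Compute the mean: (82 + 79 + 37 + 71 + 90 + 99 + 45 + 10 + 61 + 94) / 10 = 66.8
Step 2: Compute squared deviations from the mean:
  (82 - 66.8)^2 = 231.04
  (79 - 66.8)^2 = 148.84
  (37 - 66.8)^2 = 888.04
  (71 - 66.8)^2 = 17.64
  (90 - 66.8)^2 = 538.24
  (99 - 66.8)^2 = 1036.84
  (45 - 66.8)^2 = 475.24
  (10 - 66.8)^2 = 3226.24
  (61 - 66.8)^2 = 33.64
  (94 - 66.8)^2 = 739.84
Step 3: Sum of squared deviations = 7335.6
Step 4: Sample variance = 7335.6 / 9 = 815.0667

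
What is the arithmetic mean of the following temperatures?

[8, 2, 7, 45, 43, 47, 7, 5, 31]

21.6667

Step 1: Sum all values: 8 + 2 + 7 + 45 + 43 + 47 + 7 + 5 + 31 = 195
Step 2: Count the number of values: n = 9
Step 3: Mean = sum / n = 195 / 9 = 21.6667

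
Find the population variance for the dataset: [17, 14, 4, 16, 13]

21.36

Step 1: Compute the mean: (17 + 14 + 4 + 16 + 13) / 5 = 12.8
Step 2: Compute squared deviations from the mean:
  (17 - 12.8)^2 = 17.64
  (14 - 12.8)^2 = 1.44
  (4 - 12.8)^2 = 77.44
  (16 - 12.8)^2 = 10.24
  (13 - 12.8)^2 = 0.04
Step 3: Sum of squared deviations = 106.8
Step 4: Population variance = 106.8 / 5 = 21.36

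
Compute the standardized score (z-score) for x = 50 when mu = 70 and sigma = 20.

-1

Step 1: Recall the z-score formula: z = (x - mu) / sigma
Step 2: Substitute values: z = (50 - 70) / 20
Step 3: z = -20 / 20 = -1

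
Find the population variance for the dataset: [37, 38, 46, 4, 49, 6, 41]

297.9592

Step 1: Compute the mean: (37 + 38 + 46 + 4 + 49 + 6 + 41) / 7 = 31.5714
Step 2: Compute squared deviations from the mean:
  (37 - 31.5714)^2 = 29.4694
  (38 - 31.5714)^2 = 41.3265
  (46 - 31.5714)^2 = 208.1837
  (4 - 31.5714)^2 = 760.1837
  (49 - 31.5714)^2 = 303.7551
  (6 - 31.5714)^2 = 653.898
  (41 - 31.5714)^2 = 88.898
Step 3: Sum of squared deviations = 2085.7143
Step 4: Population variance = 2085.7143 / 7 = 297.9592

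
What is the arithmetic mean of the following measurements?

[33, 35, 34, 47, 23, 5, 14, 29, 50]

30

Step 1: Sum all values: 33 + 35 + 34 + 47 + 23 + 5 + 14 + 29 + 50 = 270
Step 2: Count the number of values: n = 9
Step 3: Mean = sum / n = 270 / 9 = 30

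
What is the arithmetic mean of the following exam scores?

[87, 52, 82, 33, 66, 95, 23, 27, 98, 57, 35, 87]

61.8333

Step 1: Sum all values: 87 + 52 + 82 + 33 + 66 + 95 + 23 + 27 + 98 + 57 + 35 + 87 = 742
Step 2: Count the number of values: n = 12
Step 3: Mean = sum / n = 742 / 12 = 61.8333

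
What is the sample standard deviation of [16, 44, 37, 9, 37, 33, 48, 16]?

14.442

Step 1: Compute the mean: 30
Step 2: Sum of squared deviations from the mean: 1460
Step 3: Sample variance = 1460 / 7 = 208.5714
Step 4: Standard deviation = sqrt(208.5714) = 14.442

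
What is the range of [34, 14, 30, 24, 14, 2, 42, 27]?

40

Step 1: Identify the maximum value: max = 42
Step 2: Identify the minimum value: min = 2
Step 3: Range = max - min = 42 - 2 = 40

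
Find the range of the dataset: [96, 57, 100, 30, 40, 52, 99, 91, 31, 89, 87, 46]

70

Step 1: Identify the maximum value: max = 100
Step 2: Identify the minimum value: min = 30
Step 3: Range = max - min = 100 - 30 = 70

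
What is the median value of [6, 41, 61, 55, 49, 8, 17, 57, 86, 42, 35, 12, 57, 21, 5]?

41

Step 1: Sort the data in ascending order: [5, 6, 8, 12, 17, 21, 35, 41, 42, 49, 55, 57, 57, 61, 86]
Step 2: The number of values is n = 15.
Step 3: Since n is odd, the median is the middle value at position 8: 41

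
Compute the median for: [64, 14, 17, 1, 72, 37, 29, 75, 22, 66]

33

Step 1: Sort the data in ascending order: [1, 14, 17, 22, 29, 37, 64, 66, 72, 75]
Step 2: The number of values is n = 10.
Step 3: Since n is even, the median is the average of positions 5 and 6:
  Median = (29 + 37) / 2 = 33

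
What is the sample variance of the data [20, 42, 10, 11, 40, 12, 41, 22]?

199.0714

Step 1: Compute the mean: (20 + 42 + 10 + 11 + 40 + 12 + 41 + 22) / 8 = 24.75
Step 2: Compute squared deviations from the mean:
  (20 - 24.75)^2 = 22.5625
  (42 - 24.75)^2 = 297.5625
  (10 - 24.75)^2 = 217.5625
  (11 - 24.75)^2 = 189.0625
  (40 - 24.75)^2 = 232.5625
  (12 - 24.75)^2 = 162.5625
  (41 - 24.75)^2 = 264.0625
  (22 - 24.75)^2 = 7.5625
Step 3: Sum of squared deviations = 1393.5
Step 4: Sample variance = 1393.5 / 7 = 199.0714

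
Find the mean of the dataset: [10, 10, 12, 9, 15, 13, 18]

12.4286

Step 1: Sum all values: 10 + 10 + 12 + 9 + 15 + 13 + 18 = 87
Step 2: Count the number of values: n = 7
Step 3: Mean = sum / n = 87 / 7 = 12.4286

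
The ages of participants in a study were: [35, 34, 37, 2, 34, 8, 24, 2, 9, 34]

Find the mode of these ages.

34

Step 1: Count the frequency of each value:
  2: appears 2 time(s)
  8: appears 1 time(s)
  9: appears 1 time(s)
  24: appears 1 time(s)
  34: appears 3 time(s)
  35: appears 1 time(s)
  37: appears 1 time(s)
Step 2: The value 34 appears most frequently (3 times).
Step 3: Mode = 34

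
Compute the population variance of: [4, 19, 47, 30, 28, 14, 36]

176.5306

Step 1: Compute the mean: (4 + 19 + 47 + 30 + 28 + 14 + 36) / 7 = 25.4286
Step 2: Compute squared deviations from the mean:
  (4 - 25.4286)^2 = 459.1837
  (19 - 25.4286)^2 = 41.3265
  (47 - 25.4286)^2 = 465.3265
  (30 - 25.4286)^2 = 20.898
  (28 - 25.4286)^2 = 6.6122
  (14 - 25.4286)^2 = 130.6122
  (36 - 25.4286)^2 = 111.7551
Step 3: Sum of squared deviations = 1235.7143
Step 4: Population variance = 1235.7143 / 7 = 176.5306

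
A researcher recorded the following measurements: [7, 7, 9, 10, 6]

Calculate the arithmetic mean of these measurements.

7.8

Step 1: Sum all values: 7 + 7 + 9 + 10 + 6 = 39
Step 2: Count the number of values: n = 5
Step 3: Mean = sum / n = 39 / 5 = 7.8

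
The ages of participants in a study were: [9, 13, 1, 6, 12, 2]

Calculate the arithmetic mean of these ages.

7.1667

Step 1: Sum all values: 9 + 13 + 1 + 6 + 12 + 2 = 43
Step 2: Count the number of values: n = 6
Step 3: Mean = sum / n = 43 / 6 = 7.1667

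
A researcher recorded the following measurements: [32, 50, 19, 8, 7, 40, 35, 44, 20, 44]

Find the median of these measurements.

33.5

Step 1: Sort the data in ascending order: [7, 8, 19, 20, 32, 35, 40, 44, 44, 50]
Step 2: The number of values is n = 10.
Step 3: Since n is even, the median is the average of positions 5 and 6:
  Median = (32 + 35) / 2 = 33.5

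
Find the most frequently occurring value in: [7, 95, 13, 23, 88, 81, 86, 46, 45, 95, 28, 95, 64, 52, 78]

95

Step 1: Count the frequency of each value:
  7: appears 1 time(s)
  13: appears 1 time(s)
  23: appears 1 time(s)
  28: appears 1 time(s)
  45: appears 1 time(s)
  46: appears 1 time(s)
  52: appears 1 time(s)
  64: appears 1 time(s)
  78: appears 1 time(s)
  81: appears 1 time(s)
  86: appears 1 time(s)
  88: appears 1 time(s)
  95: appears 3 time(s)
Step 2: The value 95 appears most frequently (3 times).
Step 3: Mode = 95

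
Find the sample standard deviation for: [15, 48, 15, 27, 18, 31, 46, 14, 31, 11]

13.3683

Step 1: Compute the mean: 25.6
Step 2: Sum of squared deviations from the mean: 1608.4
Step 3: Sample variance = 1608.4 / 9 = 178.7111
Step 4: Standard deviation = sqrt(178.7111) = 13.3683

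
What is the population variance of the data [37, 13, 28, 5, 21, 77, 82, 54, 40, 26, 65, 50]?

557.5833

Step 1: Compute the mean: (37 + 13 + 28 + 5 + 21 + 77 + 82 + 54 + 40 + 26 + 65 + 50) / 12 = 41.5
Step 2: Compute squared deviations from the mean:
  (37 - 41.5)^2 = 20.25
  (13 - 41.5)^2 = 812.25
  (28 - 41.5)^2 = 182.25
  (5 - 41.5)^2 = 1332.25
  (21 - 41.5)^2 = 420.25
  (77 - 41.5)^2 = 1260.25
  (82 - 41.5)^2 = 1640.25
  (54 - 41.5)^2 = 156.25
  (40 - 41.5)^2 = 2.25
  (26 - 41.5)^2 = 240.25
  (65 - 41.5)^2 = 552.25
  (50 - 41.5)^2 = 72.25
Step 3: Sum of squared deviations = 6691
Step 4: Population variance = 6691 / 12 = 557.5833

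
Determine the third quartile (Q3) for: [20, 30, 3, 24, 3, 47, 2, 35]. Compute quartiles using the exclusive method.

33.75

Step 1: Sort the data: [2, 3, 3, 20, 24, 30, 35, 47]
Step 2: n = 8
Step 3: Using the exclusive quartile method:
  Q1 = 3
  Q2 (median) = 22
  Q3 = 33.75
  IQR = Q3 - Q1 = 33.75 - 3 = 30.75
Step 4: Q3 = 33.75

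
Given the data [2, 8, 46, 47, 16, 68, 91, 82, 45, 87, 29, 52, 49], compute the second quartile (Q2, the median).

47

Step 1: Sort the data: [2, 8, 16, 29, 45, 46, 47, 49, 52, 68, 82, 87, 91]
Step 2: n = 13
Step 3: Q2 is the median. Since n is odd, it is the middle value at position 7: 47
Step 4: Q2 = 47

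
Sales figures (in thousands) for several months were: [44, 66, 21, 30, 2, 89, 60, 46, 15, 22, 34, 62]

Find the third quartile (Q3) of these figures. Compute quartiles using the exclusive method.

61.5

Step 1: Sort the data: [2, 15, 21, 22, 30, 34, 44, 46, 60, 62, 66, 89]
Step 2: n = 12
Step 3: Using the exclusive quartile method:
  Q1 = 21.25
  Q2 (median) = 39
  Q3 = 61.5
  IQR = Q3 - Q1 = 61.5 - 21.25 = 40.25
Step 4: Q3 = 61.5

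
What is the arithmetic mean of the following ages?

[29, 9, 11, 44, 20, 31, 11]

22.1429

Step 1: Sum all values: 29 + 9 + 11 + 44 + 20 + 31 + 11 = 155
Step 2: Count the number of values: n = 7
Step 3: Mean = sum / n = 155 / 7 = 22.1429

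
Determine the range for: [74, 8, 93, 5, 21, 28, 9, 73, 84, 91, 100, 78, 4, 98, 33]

96

Step 1: Identify the maximum value: max = 100
Step 2: Identify the minimum value: min = 4
Step 3: Range = max - min = 100 - 4 = 96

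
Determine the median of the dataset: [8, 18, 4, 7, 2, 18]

7.5

Step 1: Sort the data in ascending order: [2, 4, 7, 8, 18, 18]
Step 2: The number of values is n = 6.
Step 3: Since n is even, the median is the average of positions 3 and 4:
  Median = (7 + 8) / 2 = 7.5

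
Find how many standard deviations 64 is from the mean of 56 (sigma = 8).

1

Step 1: Recall the z-score formula: z = (x - mu) / sigma
Step 2: Substitute values: z = (64 - 56) / 8
Step 3: z = 8 / 8 = 1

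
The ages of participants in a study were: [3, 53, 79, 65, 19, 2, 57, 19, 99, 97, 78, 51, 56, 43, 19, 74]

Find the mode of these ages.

19

Step 1: Count the frequency of each value:
  2: appears 1 time(s)
  3: appears 1 time(s)
  19: appears 3 time(s)
  43: appears 1 time(s)
  51: appears 1 time(s)
  53: appears 1 time(s)
  56: appears 1 time(s)
  57: appears 1 time(s)
  65: appears 1 time(s)
  74: appears 1 time(s)
  78: appears 1 time(s)
  79: appears 1 time(s)
  97: appears 1 time(s)
  99: appears 1 time(s)
Step 2: The value 19 appears most frequently (3 times).
Step 3: Mode = 19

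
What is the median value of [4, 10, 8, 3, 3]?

4

Step 1: Sort the data in ascending order: [3, 3, 4, 8, 10]
Step 2: The number of values is n = 5.
Step 3: Since n is odd, the median is the middle value at position 3: 4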